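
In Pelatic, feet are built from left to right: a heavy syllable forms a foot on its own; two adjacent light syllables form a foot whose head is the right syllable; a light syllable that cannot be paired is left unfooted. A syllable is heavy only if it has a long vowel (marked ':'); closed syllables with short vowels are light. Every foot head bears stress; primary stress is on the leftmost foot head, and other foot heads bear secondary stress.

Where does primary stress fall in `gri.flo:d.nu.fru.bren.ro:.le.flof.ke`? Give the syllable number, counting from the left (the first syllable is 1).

2

Weights: 1 gri L, 2 flo:d H, 3 nu L, 4 fru L, 5 bren L, 6 ro: H, 7 le L, 8 flof L, 9 ke L.
Parse left to right (heavy = foot alone; LL = one foot; stranded L unfooted): gri (ˈflo:d) (nu.ˈfru) bren (ˈro:) (le.ˈflof) ke.
Foot heads: 2, 4, 6, 8.
Primary stress on the leftmost head = syllable 2.
Primary stress: syllable 2 → gri.ˈflo:d.nu.fru.bren.ro:.le.flof.ke.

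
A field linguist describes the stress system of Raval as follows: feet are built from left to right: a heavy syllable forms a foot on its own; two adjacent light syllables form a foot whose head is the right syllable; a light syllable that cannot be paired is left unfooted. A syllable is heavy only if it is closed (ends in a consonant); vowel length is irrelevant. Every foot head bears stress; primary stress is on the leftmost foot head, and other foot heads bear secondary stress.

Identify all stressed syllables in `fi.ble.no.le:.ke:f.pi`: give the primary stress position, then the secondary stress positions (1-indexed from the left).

primary 2, secondary 4, 5

Weights: 1 fi L, 2 ble L, 3 no L, 4 le: L, 5 ke:f H, 6 pi L.
Parse left to right (heavy = foot alone; LL = one foot; stranded L unfooted): (fi.ˈble) (no.ˈle:) (ˈke:f) pi.
Foot heads: 2, 4, 5.
Primary stress on the leftmost head = syllable 2.
Secondary stress on 4, 5: fi.ˈble.no.ˌle:.ˌke:f.pi.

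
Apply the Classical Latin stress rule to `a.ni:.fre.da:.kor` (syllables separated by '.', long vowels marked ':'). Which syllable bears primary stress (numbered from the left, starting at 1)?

Classical Latin: stress the penult if heavy (long vowel or closed), else the antepenult.
Weights: 3 fre L, 4 da: H, 5 kor H.
The penult (syllable 4, da:) is heavy, so it takes stress.
Stress on syllable 4: a.ni:.fre.ˈda:.kor.

4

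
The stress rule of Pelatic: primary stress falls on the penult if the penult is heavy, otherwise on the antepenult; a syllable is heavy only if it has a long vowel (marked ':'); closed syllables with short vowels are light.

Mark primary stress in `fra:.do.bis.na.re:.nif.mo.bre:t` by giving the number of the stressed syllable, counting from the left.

Weights: 6 nif L, 7 mo L, 8 bre:t H.
The penult (syllable 7, mo) is light, so stress falls on the antepenult (syllable 6, nif).
Primary stress: syllable 6 → fra:.do.bis.na.re:.ˈnif.mo.bre:t.

6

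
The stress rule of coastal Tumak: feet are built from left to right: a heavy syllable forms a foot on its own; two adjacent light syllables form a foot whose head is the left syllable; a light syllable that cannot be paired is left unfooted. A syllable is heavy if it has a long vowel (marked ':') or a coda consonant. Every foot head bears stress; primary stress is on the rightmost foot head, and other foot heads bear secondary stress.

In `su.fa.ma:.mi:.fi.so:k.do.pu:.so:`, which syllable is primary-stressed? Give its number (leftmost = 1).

Weights: 1 su L, 2 fa L, 3 ma: H, 4 mi: H, 5 fi L, 6 so:k H, 7 do L, 8 pu: H, 9 so: H.
Parse left to right (heavy = foot alone; LL = one foot; stranded L unfooted): (ˈsu.fa) (ˈma:) (ˈmi:) fi (ˈso:k) do (ˈpu:) (ˈso:).
Foot heads: 1, 3, 4, 6, 8, 9.
Primary stress on the rightmost head = syllable 9.
Primary stress: syllable 9 → su.fa.ma:.mi:.fi.so:k.do.pu:.ˈso:.

9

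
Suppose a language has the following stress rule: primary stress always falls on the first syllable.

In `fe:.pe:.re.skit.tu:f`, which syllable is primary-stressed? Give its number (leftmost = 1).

1

The word has 5 syllables; the first syllable is syllable 1 (fe:).
Primary stress: syllable 1 → ˈfe:.pe:.re.skit.tu:f.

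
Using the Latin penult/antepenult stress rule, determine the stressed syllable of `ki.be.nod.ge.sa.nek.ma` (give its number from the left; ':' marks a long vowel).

6

Classical Latin: stress the penult if heavy (long vowel or closed), else the antepenult.
Weights: 5 sa L, 6 nek H, 7 ma L.
The penult (syllable 6, nek) is heavy, so it takes stress.
Stress on syllable 6: ki.be.nod.ge.sa.ˈnek.ma.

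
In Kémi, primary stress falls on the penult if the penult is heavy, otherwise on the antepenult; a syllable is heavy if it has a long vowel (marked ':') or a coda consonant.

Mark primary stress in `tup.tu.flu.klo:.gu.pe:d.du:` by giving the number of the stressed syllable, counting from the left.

Weights: 5 gu L, 6 pe:d H, 7 du: H.
The penult (syllable 6, pe:d) is heavy, so it takes stress.
Primary stress: syllable 6 → tup.tu.flu.klo:.gu.ˈpe:d.du:.

6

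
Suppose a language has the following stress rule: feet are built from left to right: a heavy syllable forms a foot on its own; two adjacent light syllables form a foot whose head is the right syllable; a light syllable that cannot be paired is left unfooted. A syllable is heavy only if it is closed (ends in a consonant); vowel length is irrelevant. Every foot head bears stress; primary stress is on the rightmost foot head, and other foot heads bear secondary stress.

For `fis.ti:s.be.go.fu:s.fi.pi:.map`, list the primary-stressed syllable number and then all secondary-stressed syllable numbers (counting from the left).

primary 8, secondary 1, 2, 4, 5, 7

Weights: 1 fis H, 2 ti:s H, 3 be L, 4 go L, 5 fu:s H, 6 fi L, 7 pi: L, 8 map H.
Parse left to right (heavy = foot alone; LL = one foot; stranded L unfooted): (ˈfis) (ˈti:s) (be.ˈgo) (ˈfu:s) (fi.ˈpi:) (ˈmap).
Foot heads: 1, 2, 4, 5, 7, 8.
Primary stress on the rightmost head = syllable 8.
Secondary stress on 1, 2, 4, 5, 7: ˌfis.ˌti:s.be.ˌgo.ˌfu:s.fi.ˌpi:.ˈmap.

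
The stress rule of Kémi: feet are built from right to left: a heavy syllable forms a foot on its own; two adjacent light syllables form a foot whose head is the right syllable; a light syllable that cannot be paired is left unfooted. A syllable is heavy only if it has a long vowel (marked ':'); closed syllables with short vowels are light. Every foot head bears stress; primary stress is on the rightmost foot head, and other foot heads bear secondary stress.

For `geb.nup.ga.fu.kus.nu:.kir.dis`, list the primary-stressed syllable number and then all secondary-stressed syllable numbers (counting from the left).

Weights: 1 geb L, 2 nup L, 3 ga L, 4 fu L, 5 kus L, 6 nu: H, 7 kir L, 8 dis L.
Parse right to left (heavy = foot alone; LL = one foot; stranded L unfooted): geb (nup.ˈga) (fu.ˈkus) (ˈnu:) (kir.ˈdis).
Foot heads: 3, 5, 6, 8.
Primary stress on the rightmost head = syllable 8.
Secondary stress on 3, 5, 6: geb.nup.ˌga.fu.ˌkus.ˌnu:.kir.ˈdis.

primary 8, secondary 3, 5, 6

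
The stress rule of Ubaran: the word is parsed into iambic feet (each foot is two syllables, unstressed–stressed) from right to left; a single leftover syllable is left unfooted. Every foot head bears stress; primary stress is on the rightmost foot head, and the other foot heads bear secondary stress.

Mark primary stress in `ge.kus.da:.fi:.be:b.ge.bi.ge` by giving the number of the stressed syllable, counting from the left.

Parse right to left into iambic (σˈσ) feet: (ge.ˈkus) (da:.ˈfi:) (be:b.ˈge) (bi.ˈge).
Foot heads (stressed positions): 2, 4, 6, 8.
End Rule Rightmost: primary stress on the rightmost head = syllable 8.
Primary stress: syllable 8 → ge.kus.da:.fi:.be:b.ge.bi.ˈge.

8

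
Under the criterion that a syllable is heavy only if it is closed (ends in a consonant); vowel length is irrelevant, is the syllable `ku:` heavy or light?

light

`ku:`: long vowel, open (no coda). Open (no coda) → light.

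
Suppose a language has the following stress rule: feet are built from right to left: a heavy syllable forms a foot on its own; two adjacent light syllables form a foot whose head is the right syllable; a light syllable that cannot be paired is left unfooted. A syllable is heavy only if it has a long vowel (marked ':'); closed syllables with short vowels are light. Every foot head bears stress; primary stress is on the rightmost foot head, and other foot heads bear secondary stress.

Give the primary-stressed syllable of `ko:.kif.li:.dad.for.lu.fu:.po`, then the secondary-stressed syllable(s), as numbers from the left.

primary 7, secondary 1, 3, 6

Weights: 1 ko: H, 2 kif L, 3 li: H, 4 dad L, 5 for L, 6 lu L, 7 fu: H, 8 po L.
Parse right to left (heavy = foot alone; LL = one foot; stranded L unfooted): (ˈko:) kif (ˈli:) dad (for.ˈlu) (ˈfu:) po.
Foot heads: 1, 3, 6, 7.
Primary stress on the rightmost head = syllable 7.
Secondary stress on 1, 3, 6: ˌko:.kif.ˌli:.dad.for.ˌlu.ˈfu:.po.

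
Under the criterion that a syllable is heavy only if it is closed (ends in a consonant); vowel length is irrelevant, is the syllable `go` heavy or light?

light

`go`: short vowel, open (no coda). Open (no coda) → light.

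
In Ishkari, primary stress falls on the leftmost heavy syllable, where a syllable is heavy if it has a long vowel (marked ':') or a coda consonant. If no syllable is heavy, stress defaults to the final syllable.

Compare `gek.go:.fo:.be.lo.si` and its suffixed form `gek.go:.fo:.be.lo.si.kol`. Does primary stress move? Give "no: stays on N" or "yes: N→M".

no: stays on 1

Base `gek.go:.fo:.be.lo.si` (6 syllables):
  Weights: 1 gek H, 2 go: H, 3 fo: H, 4 be L, 5 lo L, 6 si L.
  Heavy syllables in the domain: 1, 2, 3. The leftmost is syllable 1 (gek).
  → primary stress on syllable 1.
Suffixed `gek.go:.fo:.be.lo.si.kol` (7 syllables):
  Weights: 1 gek H, 2 go: H, 3 fo: H, 4 be L, 5 lo L, 6 si L, 7 kol H.
  Heavy syllables in the domain: 1, 2, 3, 7. The leftmost is syllable 1 (gek).
  → primary stress on syllable 1.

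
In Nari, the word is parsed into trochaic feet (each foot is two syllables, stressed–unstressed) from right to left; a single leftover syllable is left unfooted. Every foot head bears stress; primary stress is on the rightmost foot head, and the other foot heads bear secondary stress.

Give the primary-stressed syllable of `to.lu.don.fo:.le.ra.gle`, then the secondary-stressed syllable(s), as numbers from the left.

Parse right to left into trochaic (ˈσσ) feet: to (ˈlu.don) (ˈfo:.le) (ˈra.gle). Syllable 1 is left unfooted.
Foot heads (stressed positions): 2, 4, 6.
End Rule Rightmost: primary stress on the rightmost head = syllable 6.
Secondary stress on 2, 4: to.ˌlu.don.ˌfo:.le.ˈra.gle.

primary 6, secondary 2, 4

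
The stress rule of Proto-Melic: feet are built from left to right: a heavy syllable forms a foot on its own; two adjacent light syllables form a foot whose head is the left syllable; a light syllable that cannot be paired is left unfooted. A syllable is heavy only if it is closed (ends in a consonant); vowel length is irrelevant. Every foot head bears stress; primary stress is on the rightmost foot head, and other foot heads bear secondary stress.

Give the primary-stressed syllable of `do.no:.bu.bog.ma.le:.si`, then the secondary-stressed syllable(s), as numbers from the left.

Weights: 1 do L, 2 no: L, 3 bu L, 4 bog H, 5 ma L, 6 le: L, 7 si L.
Parse left to right (heavy = foot alone; LL = one foot; stranded L unfooted): (ˈdo.no:) bu (ˈbog) (ˈma.le:) si.
Foot heads: 1, 4, 5.
Primary stress on the rightmost head = syllable 5.
Secondary stress on 1, 4: ˌdo.no:.bu.ˌbog.ˈma.le:.si.

primary 5, secondary 1, 4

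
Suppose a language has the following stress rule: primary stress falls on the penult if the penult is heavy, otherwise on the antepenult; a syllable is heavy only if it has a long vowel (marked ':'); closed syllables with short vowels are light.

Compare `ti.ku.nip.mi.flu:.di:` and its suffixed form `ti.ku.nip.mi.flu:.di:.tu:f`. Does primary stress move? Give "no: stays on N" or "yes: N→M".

Base `ti.ku.nip.mi.flu:.di:` (6 syllables):
  Weights: 4 mi L, 5 flu: H, 6 di: H.
  The penult (syllable 5, flu:) is heavy, so it takes stress.
  → primary stress on syllable 5.
Suffixed `ti.ku.nip.mi.flu:.di:.tu:f` (7 syllables):
  Weights: 5 flu: H, 6 di: H, 7 tu:f H.
  The penult (syllable 6, di:) is heavy, so it takes stress.
  → primary stress on syllable 6.

yes: 5→6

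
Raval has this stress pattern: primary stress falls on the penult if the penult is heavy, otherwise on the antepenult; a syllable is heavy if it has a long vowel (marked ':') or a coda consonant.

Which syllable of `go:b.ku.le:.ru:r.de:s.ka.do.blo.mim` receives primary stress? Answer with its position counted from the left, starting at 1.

7

Weights: 7 do L, 8 blo L, 9 mim H.
The penult (syllable 8, blo) is light, so stress falls on the antepenult (syllable 7, do).
Primary stress: syllable 7 → go:b.ku.le:.ru:r.de:s.ka.ˈdo.blo.mim.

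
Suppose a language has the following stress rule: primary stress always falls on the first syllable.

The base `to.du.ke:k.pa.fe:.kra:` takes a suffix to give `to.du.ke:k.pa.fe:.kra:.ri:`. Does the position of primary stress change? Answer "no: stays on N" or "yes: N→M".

Base `to.du.ke:k.pa.fe:.kra:` (6 syllables):
  The word has 6 syllables; the first syllable is syllable 1 (to).
  → primary stress on syllable 1.
Suffixed `to.du.ke:k.pa.fe:.kra:.ri:` (7 syllables):
  The word has 7 syllables; the first syllable is syllable 1 (to).
  → primary stress on syllable 1.

no: stays on 1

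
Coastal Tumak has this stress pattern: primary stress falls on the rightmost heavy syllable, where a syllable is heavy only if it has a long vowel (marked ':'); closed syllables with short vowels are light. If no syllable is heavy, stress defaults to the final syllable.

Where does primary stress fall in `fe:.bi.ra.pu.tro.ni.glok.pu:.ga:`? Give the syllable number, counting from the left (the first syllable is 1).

9

Weights: 1 fe: H, 2 bi L, 3 ra L, 4 pu L, 5 tro L, 6 ni L, 7 glok L, 8 pu: H, 9 ga: H.
Heavy syllables in the domain: 1, 8, 9. The rightmost is syllable 9 (ga:).
Primary stress: syllable 9 → fe:.bi.ra.pu.tro.ni.glok.pu:.ˈga:.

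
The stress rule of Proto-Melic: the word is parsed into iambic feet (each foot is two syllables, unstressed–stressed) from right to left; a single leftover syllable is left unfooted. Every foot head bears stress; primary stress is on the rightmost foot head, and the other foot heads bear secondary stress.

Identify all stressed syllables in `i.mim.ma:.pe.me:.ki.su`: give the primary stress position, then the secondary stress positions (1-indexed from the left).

Parse right to left into iambic (σˈσ) feet: i (mim.ˈma:) (pe.ˈme:) (ki.ˈsu). Syllable 1 is left unfooted.
Foot heads (stressed positions): 3, 5, 7.
End Rule Rightmost: primary stress on the rightmost head = syllable 7.
Secondary stress on 3, 5: i.mim.ˌma:.pe.ˌme:.ki.ˈsu.

primary 7, secondary 3, 5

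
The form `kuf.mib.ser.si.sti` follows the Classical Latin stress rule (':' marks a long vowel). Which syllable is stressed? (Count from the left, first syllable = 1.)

3

Classical Latin: stress the penult if heavy (long vowel or closed), else the antepenult.
Weights: 3 ser H, 4 si L, 5 sti L.
The penult (syllable 4, si) is light, so stress falls on the antepenult (syllable 3, ser).
Stress on syllable 3: kuf.mib.ˈser.si.sti.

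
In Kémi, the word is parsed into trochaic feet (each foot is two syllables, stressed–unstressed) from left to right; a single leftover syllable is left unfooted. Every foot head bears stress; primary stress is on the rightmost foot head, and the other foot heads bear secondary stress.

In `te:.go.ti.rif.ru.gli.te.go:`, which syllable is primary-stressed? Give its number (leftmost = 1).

Parse left to right into trochaic (ˈσσ) feet: (ˈte:.go) (ˈti.rif) (ˈru.gli) (ˈte.go:).
Foot heads (stressed positions): 1, 3, 5, 7.
End Rule Rightmost: primary stress on the rightmost head = syllable 7.
Primary stress: syllable 7 → te:.go.ti.rif.ru.gli.ˈte.go:.

7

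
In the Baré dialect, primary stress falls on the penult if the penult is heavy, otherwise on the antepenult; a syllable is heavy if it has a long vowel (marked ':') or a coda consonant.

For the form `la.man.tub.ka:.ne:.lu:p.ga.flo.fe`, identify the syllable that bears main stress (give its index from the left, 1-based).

7

Weights: 7 ga L, 8 flo L, 9 fe L.
The penult (syllable 8, flo) is light, so stress falls on the antepenult (syllable 7, ga).
Primary stress: syllable 7 → la.man.tub.ka:.ne:.lu:p.ˈga.flo.fe.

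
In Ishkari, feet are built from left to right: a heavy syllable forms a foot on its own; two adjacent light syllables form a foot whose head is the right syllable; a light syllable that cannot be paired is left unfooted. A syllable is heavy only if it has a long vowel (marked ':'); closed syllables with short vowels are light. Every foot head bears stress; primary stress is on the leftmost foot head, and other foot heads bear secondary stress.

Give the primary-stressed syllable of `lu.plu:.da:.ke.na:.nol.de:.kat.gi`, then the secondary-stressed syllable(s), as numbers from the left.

Weights: 1 lu L, 2 plu: H, 3 da: H, 4 ke L, 5 na: H, 6 nol L, 7 de: H, 8 kat L, 9 gi L.
Parse left to right (heavy = foot alone; LL = one foot; stranded L unfooted): lu (ˈplu:) (ˈda:) ke (ˈna:) nol (ˈde:) (kat.ˈgi).
Foot heads: 2, 3, 5, 7, 9.
Primary stress on the leftmost head = syllable 2.
Secondary stress on 3, 5, 7, 9: lu.ˈplu:.ˌda:.ke.ˌna:.nol.ˌde:.kat.ˌgi.

primary 2, secondary 3, 5, 7, 9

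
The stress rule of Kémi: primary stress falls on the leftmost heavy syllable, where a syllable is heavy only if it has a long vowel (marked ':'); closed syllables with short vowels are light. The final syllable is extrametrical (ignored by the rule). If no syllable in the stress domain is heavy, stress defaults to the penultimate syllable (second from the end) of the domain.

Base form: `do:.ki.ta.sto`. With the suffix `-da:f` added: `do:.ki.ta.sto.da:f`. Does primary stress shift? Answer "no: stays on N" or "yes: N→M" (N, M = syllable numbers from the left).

Base `do:.ki.ta.sto` (4 syllables):
  The final syllable (4, sto) is extrametrical; the stress domain is syllables 1–3.
  Weights: 1 do: H, 2 ki L, 3 ta L.
  Heavy syllables in the domain: 1. The leftmost is syllable 1 (do:).
  → primary stress on syllable 1.
Suffixed `do:.ki.ta.sto.da:f` (5 syllables):
  The final syllable (5, da:f) is extrametrical; the stress domain is syllables 1–4.
  Weights: 1 do: H, 2 ki L, 3 ta L, 4 sto L.
  Heavy syllables in the domain: 1. The leftmost is syllable 1 (do:).
  → primary stress on syllable 1.

no: stays on 1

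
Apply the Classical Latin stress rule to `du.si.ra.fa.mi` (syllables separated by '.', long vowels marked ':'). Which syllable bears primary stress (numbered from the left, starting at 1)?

Classical Latin: stress the penult if heavy (long vowel or closed), else the antepenult.
Weights: 3 ra L, 4 fa L, 5 mi L.
The penult (syllable 4, fa) is light, so stress falls on the antepenult (syllable 3, ra).
Stress on syllable 3: du.si.ˈra.fa.mi.

3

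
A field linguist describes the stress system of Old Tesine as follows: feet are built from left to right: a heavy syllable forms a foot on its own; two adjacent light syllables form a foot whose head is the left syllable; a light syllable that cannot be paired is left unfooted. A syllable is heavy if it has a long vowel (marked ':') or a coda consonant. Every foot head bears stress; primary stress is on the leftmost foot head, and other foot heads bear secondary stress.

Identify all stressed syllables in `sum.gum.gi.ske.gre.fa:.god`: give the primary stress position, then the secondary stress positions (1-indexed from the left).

Weights: 1 sum H, 2 gum H, 3 gi L, 4 ske L, 5 gre L, 6 fa: H, 7 god H.
Parse left to right (heavy = foot alone; LL = one foot; stranded L unfooted): (ˈsum) (ˈgum) (ˈgi.ske) gre (ˈfa:) (ˈgod).
Foot heads: 1, 2, 3, 6, 7.
Primary stress on the leftmost head = syllable 1.
Secondary stress on 2, 3, 6, 7: ˈsum.ˌgum.ˌgi.ske.gre.ˌfa:.ˌgod.

primary 1, secondary 2, 3, 6, 7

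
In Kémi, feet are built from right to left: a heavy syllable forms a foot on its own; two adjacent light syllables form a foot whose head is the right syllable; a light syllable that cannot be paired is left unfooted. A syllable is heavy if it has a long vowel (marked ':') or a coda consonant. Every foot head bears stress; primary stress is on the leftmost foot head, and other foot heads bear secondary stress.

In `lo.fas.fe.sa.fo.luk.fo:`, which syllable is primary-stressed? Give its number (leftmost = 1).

2

Weights: 1 lo L, 2 fas H, 3 fe L, 4 sa L, 5 fo L, 6 luk H, 7 fo: H.
Parse right to left (heavy = foot alone; LL = one foot; stranded L unfooted): lo (ˈfas) fe (sa.ˈfo) (ˈluk) (ˈfo:).
Foot heads: 2, 5, 6, 7.
Primary stress on the leftmost head = syllable 2.
Primary stress: syllable 2 → lo.ˈfas.fe.sa.fo.luk.fo:.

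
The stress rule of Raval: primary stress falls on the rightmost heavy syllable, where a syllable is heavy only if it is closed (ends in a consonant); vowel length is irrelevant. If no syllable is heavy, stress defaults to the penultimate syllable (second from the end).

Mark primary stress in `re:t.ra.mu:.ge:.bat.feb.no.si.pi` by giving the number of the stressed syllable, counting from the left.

Weights: 1 re:t H, 2 ra L, 3 mu: L, 4 ge: L, 5 bat H, 6 feb H, 7 no L, 8 si L, 9 pi L.
Heavy syllables in the domain: 1, 5, 6. The rightmost is syllable 6 (feb).
Primary stress: syllable 6 → re:t.ra.mu:.ge:.bat.ˈfeb.no.si.pi.

6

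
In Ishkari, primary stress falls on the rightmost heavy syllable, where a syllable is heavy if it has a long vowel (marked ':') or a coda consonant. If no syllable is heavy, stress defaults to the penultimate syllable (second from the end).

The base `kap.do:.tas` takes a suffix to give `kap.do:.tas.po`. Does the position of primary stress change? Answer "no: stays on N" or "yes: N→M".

Base `kap.do:.tas` (3 syllables):
  Weights: 1 kap H, 2 do: H, 3 tas H.
  Heavy syllables in the domain: 1, 2, 3. The rightmost is syllable 3 (tas).
  → primary stress on syllable 3.
Suffixed `kap.do:.tas.po` (4 syllables):
  Weights: 1 kap H, 2 do: H, 3 tas H, 4 po L.
  Heavy syllables in the domain: 1, 2, 3. The rightmost is syllable 3 (tas).
  → primary stress on syllable 3.

no: stays on 3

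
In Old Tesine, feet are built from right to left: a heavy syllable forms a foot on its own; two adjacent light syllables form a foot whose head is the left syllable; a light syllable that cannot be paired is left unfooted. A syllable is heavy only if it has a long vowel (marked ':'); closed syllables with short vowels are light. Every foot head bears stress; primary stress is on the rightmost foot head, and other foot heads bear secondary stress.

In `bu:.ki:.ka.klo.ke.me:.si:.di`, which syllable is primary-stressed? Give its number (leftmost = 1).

Weights: 1 bu: H, 2 ki: H, 3 ka L, 4 klo L, 5 ke L, 6 me: H, 7 si: H, 8 di L.
Parse right to left (heavy = foot alone; LL = one foot; stranded L unfooted): (ˈbu:) (ˈki:) ka (ˈklo.ke) (ˈme:) (ˈsi:) di.
Foot heads: 1, 2, 4, 6, 7.
Primary stress on the rightmost head = syllable 7.
Primary stress: syllable 7 → bu:.ki:.ka.klo.ke.me:.ˈsi:.di.

7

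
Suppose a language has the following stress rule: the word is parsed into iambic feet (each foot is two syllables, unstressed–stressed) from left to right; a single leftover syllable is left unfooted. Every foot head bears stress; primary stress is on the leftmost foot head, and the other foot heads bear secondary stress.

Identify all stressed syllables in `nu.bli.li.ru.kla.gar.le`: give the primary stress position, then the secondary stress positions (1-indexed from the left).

Parse left to right into iambic (σˈσ) feet: (nu.ˈbli) (li.ˈru) (kla.ˈgar) le. Syllable 7 is left unfooted.
Foot heads (stressed positions): 2, 4, 6.
End Rule Leftmost: primary stress on the leftmost head = syllable 2.
Secondary stress on 4, 6: nu.ˈbli.li.ˌru.kla.ˌgar.le.

primary 2, secondary 4, 6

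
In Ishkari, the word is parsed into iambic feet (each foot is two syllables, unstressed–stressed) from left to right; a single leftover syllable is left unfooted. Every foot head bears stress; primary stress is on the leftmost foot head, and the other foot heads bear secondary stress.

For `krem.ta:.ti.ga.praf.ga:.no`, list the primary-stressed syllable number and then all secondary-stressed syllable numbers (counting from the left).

Parse left to right into iambic (σˈσ) feet: (krem.ˈta:) (ti.ˈga) (praf.ˈga:) no. Syllable 7 is left unfooted.
Foot heads (stressed positions): 2, 4, 6.
End Rule Leftmost: primary stress on the leftmost head = syllable 2.
Secondary stress on 4, 6: krem.ˈta:.ti.ˌga.praf.ˌga:.no.

primary 2, secondary 4, 6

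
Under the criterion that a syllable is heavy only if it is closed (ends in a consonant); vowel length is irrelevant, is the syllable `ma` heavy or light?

light

`ma`: short vowel, open (no coda). Open (no coda) → light.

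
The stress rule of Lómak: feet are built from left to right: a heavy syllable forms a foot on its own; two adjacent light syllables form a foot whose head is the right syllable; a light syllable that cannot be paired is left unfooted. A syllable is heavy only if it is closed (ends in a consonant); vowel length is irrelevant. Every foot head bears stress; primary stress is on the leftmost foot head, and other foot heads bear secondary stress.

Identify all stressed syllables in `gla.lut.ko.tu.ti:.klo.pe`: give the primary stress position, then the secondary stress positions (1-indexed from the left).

primary 2, secondary 4, 6

Weights: 1 gla L, 2 lut H, 3 ko L, 4 tu L, 5 ti: L, 6 klo L, 7 pe L.
Parse left to right (heavy = foot alone; LL = one foot; stranded L unfooted): gla (ˈlut) (ko.ˈtu) (ti:.ˈklo) pe.
Foot heads: 2, 4, 6.
Primary stress on the leftmost head = syllable 2.
Secondary stress on 4, 6: gla.ˈlut.ko.ˌtu.ti:.ˌklo.pe.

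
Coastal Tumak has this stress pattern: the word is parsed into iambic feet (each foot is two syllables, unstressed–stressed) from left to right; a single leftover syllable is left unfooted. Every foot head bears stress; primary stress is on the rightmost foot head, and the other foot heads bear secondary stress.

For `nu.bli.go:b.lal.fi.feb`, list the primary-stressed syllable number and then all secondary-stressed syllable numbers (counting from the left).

Parse left to right into iambic (σˈσ) feet: (nu.ˈbli) (go:b.ˈlal) (fi.ˈfeb).
Foot heads (stressed positions): 2, 4, 6.
End Rule Rightmost: primary stress on the rightmost head = syllable 6.
Secondary stress on 2, 4: nu.ˌbli.go:b.ˌlal.fi.ˈfeb.

primary 6, secondary 2, 4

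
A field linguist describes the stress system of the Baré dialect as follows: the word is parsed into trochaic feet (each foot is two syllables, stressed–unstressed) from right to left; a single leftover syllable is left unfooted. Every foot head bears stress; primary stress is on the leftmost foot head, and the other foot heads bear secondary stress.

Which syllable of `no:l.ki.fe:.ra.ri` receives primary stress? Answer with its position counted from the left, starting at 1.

Parse right to left into trochaic (ˈσσ) feet: no:l (ˈki.fe:) (ˈra.ri). Syllable 1 is left unfooted.
Foot heads (stressed positions): 2, 4.
End Rule Leftmost: primary stress on the leftmost head = syllable 2.
Primary stress: syllable 2 → no:l.ˈki.fe:.ra.ri.

2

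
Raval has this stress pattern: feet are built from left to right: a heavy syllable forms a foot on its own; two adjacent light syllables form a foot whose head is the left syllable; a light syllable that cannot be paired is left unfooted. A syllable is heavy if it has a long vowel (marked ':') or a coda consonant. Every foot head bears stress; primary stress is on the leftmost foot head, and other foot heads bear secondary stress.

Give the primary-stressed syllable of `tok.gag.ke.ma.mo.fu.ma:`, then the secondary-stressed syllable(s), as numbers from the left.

primary 1, secondary 2, 3, 5, 7

Weights: 1 tok H, 2 gag H, 3 ke L, 4 ma L, 5 mo L, 6 fu L, 7 ma: H.
Parse left to right (heavy = foot alone; LL = one foot; stranded L unfooted): (ˈtok) (ˈgag) (ˈke.ma) (ˈmo.fu) (ˈma:).
Foot heads: 1, 2, 3, 5, 7.
Primary stress on the leftmost head = syllable 1.
Secondary stress on 2, 3, 5, 7: ˈtok.ˌgag.ˌke.ma.ˌmo.fu.ˌma:.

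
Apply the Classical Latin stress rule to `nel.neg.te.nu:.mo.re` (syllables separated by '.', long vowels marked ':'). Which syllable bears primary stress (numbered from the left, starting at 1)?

4

Classical Latin: stress the penult if heavy (long vowel or closed), else the antepenult.
Weights: 4 nu: H, 5 mo L, 6 re L.
The penult (syllable 5, mo) is light, so stress falls on the antepenult (syllable 4, nu:).
Stress on syllable 4: nel.neg.te.ˈnu:.mo.re.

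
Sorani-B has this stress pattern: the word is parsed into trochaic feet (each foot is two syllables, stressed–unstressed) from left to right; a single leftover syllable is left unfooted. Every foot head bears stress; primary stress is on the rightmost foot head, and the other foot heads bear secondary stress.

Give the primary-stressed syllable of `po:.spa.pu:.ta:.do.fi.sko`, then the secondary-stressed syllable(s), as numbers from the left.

Parse left to right into trochaic (ˈσσ) feet: (ˈpo:.spa) (ˈpu:.ta:) (ˈdo.fi) sko. Syllable 7 is left unfooted.
Foot heads (stressed positions): 1, 3, 5.
End Rule Rightmost: primary stress on the rightmost head = syllable 5.
Secondary stress on 1, 3: ˌpo:.spa.ˌpu:.ta:.ˈdo.fi.sko.

primary 5, secondary 1, 3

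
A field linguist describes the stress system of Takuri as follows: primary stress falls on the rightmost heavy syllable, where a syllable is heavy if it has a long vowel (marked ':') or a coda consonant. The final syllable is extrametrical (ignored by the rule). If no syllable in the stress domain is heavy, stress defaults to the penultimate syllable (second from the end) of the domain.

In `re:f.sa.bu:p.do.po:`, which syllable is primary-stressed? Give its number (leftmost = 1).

3

The final syllable (5, po:) is extrametrical; the stress domain is syllables 1–4.
Weights: 1 re:f H, 2 sa L, 3 bu:p H, 4 do L.
Heavy syllables in the domain: 1, 3. The rightmost is syllable 3 (bu:p).
Primary stress: syllable 3 → re:f.sa.ˈbu:p.do.po:.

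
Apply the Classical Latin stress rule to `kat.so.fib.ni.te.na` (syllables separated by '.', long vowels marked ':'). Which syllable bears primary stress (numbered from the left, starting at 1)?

4

Classical Latin: stress the penult if heavy (long vowel or closed), else the antepenult.
Weights: 4 ni L, 5 te L, 6 na L.
The penult (syllable 5, te) is light, so stress falls on the antepenult (syllable 4, ni).
Stress on syllable 4: kat.so.fib.ˈni.te.na.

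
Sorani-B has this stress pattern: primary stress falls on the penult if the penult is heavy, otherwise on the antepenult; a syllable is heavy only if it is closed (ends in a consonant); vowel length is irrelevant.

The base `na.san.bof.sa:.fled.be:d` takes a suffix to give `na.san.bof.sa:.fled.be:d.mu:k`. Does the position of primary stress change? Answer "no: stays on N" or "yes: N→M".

Base `na.san.bof.sa:.fled.be:d` (6 syllables):
  Weights: 4 sa: L, 5 fled H, 6 be:d H.
  The penult (syllable 5, fled) is heavy, so it takes stress.
  → primary stress on syllable 5.
Suffixed `na.san.bof.sa:.fled.be:d.mu:k` (7 syllables):
  Weights: 5 fled H, 6 be:d H, 7 mu:k H.
  The penult (syllable 6, be:d) is heavy, so it takes stress.
  → primary stress on syllable 6.

yes: 5→6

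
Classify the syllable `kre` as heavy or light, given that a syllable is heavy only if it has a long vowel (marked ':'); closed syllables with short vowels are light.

`kre`: short vowel, open (no coda). Short vowel → light.

light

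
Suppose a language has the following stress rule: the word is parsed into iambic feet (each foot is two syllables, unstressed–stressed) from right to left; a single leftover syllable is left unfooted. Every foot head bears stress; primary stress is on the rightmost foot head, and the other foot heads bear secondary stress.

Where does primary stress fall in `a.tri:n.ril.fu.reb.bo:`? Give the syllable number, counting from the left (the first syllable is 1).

6

Parse right to left into iambic (σˈσ) feet: (a.ˈtri:n) (ril.ˈfu) (reb.ˈbo:).
Foot heads (stressed positions): 2, 4, 6.
End Rule Rightmost: primary stress on the rightmost head = syllable 6.
Primary stress: syllable 6 → a.tri:n.ril.fu.reb.ˈbo:.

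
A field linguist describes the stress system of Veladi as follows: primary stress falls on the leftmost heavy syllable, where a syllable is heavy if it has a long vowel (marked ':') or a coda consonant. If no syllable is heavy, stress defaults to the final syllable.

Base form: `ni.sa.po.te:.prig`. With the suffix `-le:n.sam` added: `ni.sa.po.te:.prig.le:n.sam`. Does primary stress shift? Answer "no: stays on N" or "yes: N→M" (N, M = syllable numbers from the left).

Base `ni.sa.po.te:.prig` (5 syllables):
  Weights: 1 ni L, 2 sa L, 3 po L, 4 te: H, 5 prig H.
  Heavy syllables in the domain: 4, 5. The leftmost is syllable 4 (te:).
  → primary stress on syllable 4.
Suffixed `ni.sa.po.te:.prig.le:n.sam` (7 syllables):
  Weights: 1 ni L, 2 sa L, 3 po L, 4 te: H, 5 prig H, 6 le:n H, 7 sam H.
  Heavy syllables in the domain: 4, 5, 6, 7. The leftmost is syllable 4 (te:).
  → primary stress on syllable 4.

no: stays on 4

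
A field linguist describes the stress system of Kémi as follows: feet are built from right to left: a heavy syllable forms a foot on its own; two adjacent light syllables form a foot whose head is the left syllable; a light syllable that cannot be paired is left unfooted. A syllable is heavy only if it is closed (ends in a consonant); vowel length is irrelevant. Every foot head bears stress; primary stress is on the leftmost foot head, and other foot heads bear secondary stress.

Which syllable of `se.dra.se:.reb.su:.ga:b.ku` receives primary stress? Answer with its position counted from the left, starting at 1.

2

Weights: 1 se L, 2 dra L, 3 se: L, 4 reb H, 5 su: L, 6 ga:b H, 7 ku L.
Parse right to left (heavy = foot alone; LL = one foot; stranded L unfooted): se (ˈdra.se:) (ˈreb) su: (ˈga:b) ku.
Foot heads: 2, 4, 6.
Primary stress on the leftmost head = syllable 2.
Primary stress: syllable 2 → se.ˈdra.se:.reb.su:.ga:b.ku.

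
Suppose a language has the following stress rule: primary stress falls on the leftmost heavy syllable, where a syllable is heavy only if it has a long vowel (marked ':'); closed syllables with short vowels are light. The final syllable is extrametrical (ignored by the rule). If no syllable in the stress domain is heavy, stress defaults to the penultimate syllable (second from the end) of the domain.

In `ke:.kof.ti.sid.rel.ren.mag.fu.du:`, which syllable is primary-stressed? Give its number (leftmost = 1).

The final syllable (9, du:) is extrametrical; the stress domain is syllables 1–8.
Weights: 1 ke: H, 2 kof L, 3 ti L, 4 sid L, 5 rel L, 6 ren L, 7 mag L, 8 fu L.
Heavy syllables in the domain: 1. The leftmost is syllable 1 (ke:).
Primary stress: syllable 1 → ˈke:.kof.ti.sid.rel.ren.mag.fu.du:.

1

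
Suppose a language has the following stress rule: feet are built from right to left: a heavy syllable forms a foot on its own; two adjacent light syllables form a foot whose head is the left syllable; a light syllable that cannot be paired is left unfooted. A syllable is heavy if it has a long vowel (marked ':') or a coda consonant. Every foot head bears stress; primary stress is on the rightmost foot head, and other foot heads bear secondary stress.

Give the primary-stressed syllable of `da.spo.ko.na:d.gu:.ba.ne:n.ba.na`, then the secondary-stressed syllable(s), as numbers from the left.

Weights: 1 da L, 2 spo L, 3 ko L, 4 na:d H, 5 gu: H, 6 ba L, 7 ne:n H, 8 ba L, 9 na L.
Parse right to left (heavy = foot alone; LL = one foot; stranded L unfooted): da (ˈspo.ko) (ˈna:d) (ˈgu:) ba (ˈne:n) (ˈba.na).
Foot heads: 2, 4, 5, 7, 8.
Primary stress on the rightmost head = syllable 8.
Secondary stress on 2, 4, 5, 7: da.ˌspo.ko.ˌna:d.ˌgu:.ba.ˌne:n.ˈba.na.

primary 8, secondary 2, 4, 5, 7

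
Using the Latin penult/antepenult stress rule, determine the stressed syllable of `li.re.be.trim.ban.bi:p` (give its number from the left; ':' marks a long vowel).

5

Classical Latin: stress the penult if heavy (long vowel or closed), else the antepenult.
Weights: 4 trim H, 5 ban H, 6 bi:p H.
The penult (syllable 5, ban) is heavy, so it takes stress.
Stress on syllable 5: li.re.be.trim.ˈban.bi:p.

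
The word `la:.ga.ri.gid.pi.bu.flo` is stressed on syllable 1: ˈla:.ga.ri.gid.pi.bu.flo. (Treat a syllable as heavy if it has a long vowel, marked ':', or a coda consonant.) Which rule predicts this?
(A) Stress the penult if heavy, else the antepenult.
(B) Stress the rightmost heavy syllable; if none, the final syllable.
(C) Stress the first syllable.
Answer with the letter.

C

Rule A → syllable 5 (observed: 1).
Rule B → syllable 4 (observed: 1).
Rule C → syllable 1 ✓.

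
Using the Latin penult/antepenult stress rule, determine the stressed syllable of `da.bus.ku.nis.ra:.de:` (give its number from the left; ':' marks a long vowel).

Classical Latin: stress the penult if heavy (long vowel or closed), else the antepenult.
Weights: 4 nis H, 5 ra: H, 6 de: H.
The penult (syllable 5, ra:) is heavy, so it takes stress.
Stress on syllable 5: da.bus.ku.nis.ˈra:.de:.

5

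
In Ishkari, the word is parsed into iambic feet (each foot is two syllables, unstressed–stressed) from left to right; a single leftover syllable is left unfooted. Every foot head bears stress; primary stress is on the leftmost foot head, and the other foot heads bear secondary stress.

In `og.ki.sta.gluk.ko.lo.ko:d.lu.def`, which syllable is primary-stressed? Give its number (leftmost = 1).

2

Parse left to right into iambic (σˈσ) feet: (og.ˈki) (sta.ˈgluk) (ko.ˈlo) (ko:d.ˈlu) def. Syllable 9 is left unfooted.
Foot heads (stressed positions): 2, 4, 6, 8.
End Rule Leftmost: primary stress on the leftmost head = syllable 2.
Primary stress: syllable 2 → og.ˈki.sta.gluk.ko.lo.ko:d.lu.def.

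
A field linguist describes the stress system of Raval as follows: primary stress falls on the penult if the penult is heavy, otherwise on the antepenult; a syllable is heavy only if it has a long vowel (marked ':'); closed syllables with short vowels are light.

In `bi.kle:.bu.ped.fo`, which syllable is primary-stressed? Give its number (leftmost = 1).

3

Weights: 3 bu L, 4 ped L, 5 fo L.
The penult (syllable 4, ped) is light, so stress falls on the antepenult (syllable 3, bu).
Primary stress: syllable 3 → bi.kle:.ˈbu.ped.fo.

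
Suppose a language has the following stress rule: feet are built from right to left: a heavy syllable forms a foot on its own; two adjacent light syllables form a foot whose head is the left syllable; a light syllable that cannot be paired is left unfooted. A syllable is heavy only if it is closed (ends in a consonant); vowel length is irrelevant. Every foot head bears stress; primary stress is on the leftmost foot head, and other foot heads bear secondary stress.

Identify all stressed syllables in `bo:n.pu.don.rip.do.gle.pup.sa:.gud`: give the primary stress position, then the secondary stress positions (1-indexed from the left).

primary 1, secondary 3, 4, 5, 7, 9

Weights: 1 bo:n H, 2 pu L, 3 don H, 4 rip H, 5 do L, 6 gle L, 7 pup H, 8 sa: L, 9 gud H.
Parse right to left (heavy = foot alone; LL = one foot; stranded L unfooted): (ˈbo:n) pu (ˈdon) (ˈrip) (ˈdo.gle) (ˈpup) sa: (ˈgud).
Foot heads: 1, 3, 4, 5, 7, 9.
Primary stress on the leftmost head = syllable 1.
Secondary stress on 3, 4, 5, 7, 9: ˈbo:n.pu.ˌdon.ˌrip.ˌdo.gle.ˌpup.sa:.ˌgud.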